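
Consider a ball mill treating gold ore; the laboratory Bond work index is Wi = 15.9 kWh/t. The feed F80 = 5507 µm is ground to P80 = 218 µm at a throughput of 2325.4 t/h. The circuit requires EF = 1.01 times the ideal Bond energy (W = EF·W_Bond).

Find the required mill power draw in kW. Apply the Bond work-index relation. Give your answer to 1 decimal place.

Bond:  W = 10 Wi (1/√P − 1/√F)
W = 10·15.9·(1/√218 − 1/√5507) = 10·15.9·(0.054253) = 8.6262 kWh/t
With EF = 1.01: W = 8.6262·1.01 = 8.7125 kWh/t
P_mill = W·ṁ = 8.7125·2325.4 = 20260.1 kW

P = 20260.1 kW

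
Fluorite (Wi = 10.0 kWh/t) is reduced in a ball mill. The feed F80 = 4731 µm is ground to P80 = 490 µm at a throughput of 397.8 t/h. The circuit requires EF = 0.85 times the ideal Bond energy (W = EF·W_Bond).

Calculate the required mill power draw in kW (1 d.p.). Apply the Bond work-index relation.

W = 10·Wi·(P80^(-½) − F80^(-½))
W = 10·10.0·(1/√490 − 1/√4731) = 10·10.0·(0.030637) = 3.0637 kWh/t
Corrected W = EF·W_Bond = 0.85·3.0637 = 2.6041 kWh/t
P = W·T = 2.6041·397.8 = 1035.9 kW

P = 1035.9 kW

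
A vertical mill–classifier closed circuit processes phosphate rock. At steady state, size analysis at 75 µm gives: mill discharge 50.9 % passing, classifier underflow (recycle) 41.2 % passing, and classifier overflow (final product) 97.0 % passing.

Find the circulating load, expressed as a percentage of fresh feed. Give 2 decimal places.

Let r = R/F. Size balance at 75 µm:
d + r·d = r·u + o → r(d−u) = o−d
r = (97.0 − 50.9)/(50.9 − 41.2) = 46.1/9.7 = 4.7526
CL = 100·r = 475.26 %

CL = 475.26 %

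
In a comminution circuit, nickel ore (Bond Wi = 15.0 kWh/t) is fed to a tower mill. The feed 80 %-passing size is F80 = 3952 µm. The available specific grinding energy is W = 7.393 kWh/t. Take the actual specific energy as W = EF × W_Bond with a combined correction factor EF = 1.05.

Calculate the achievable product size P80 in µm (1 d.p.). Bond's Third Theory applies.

P80 = 253.2 µm

W = 10 Wi (1/√P80 − 1/√F80)  [Bond]
W_Bond = W / EF = 7.393 / 1.05 = 7.0410 kWh/t
⇒ 1/√P80 = W_Bond/(10 Wi) + 1/√F80
  = 7.0410/(10·15.0) + 1/√3952 = 0.046940 + 0.015907 = 0.062847
P80 = (1/0.062847)² = 15.9117² = 253.18 µm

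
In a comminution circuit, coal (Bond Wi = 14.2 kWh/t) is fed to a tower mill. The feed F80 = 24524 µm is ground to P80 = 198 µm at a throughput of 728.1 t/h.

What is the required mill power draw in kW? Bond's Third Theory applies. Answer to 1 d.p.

P = 6687.4 kW

W = 10 Wi (P80^-0.5 − F80^-0.5)
W = 10·14.2·(1/√198 − 1/√24524) = 10·14.2·(0.064681) = 9.1847 kWh/t
P_mill = W·ṁ = 9.1847·728.1 = 6687.4 kW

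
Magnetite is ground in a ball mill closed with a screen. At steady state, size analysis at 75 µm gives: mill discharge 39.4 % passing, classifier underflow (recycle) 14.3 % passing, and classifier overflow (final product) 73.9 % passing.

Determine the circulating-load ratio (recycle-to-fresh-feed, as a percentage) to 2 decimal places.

Let r = R/F. Size balance at 75 µm:
(1+r)·d = r·u + o ⇒ r = (o−d)/(d−u)
r = (73.9 − 39.4)/(39.4 − 14.3) = 34.5/25.1 = 1.3745
CL = 100·r = 137.45 %

CL = 137.45 %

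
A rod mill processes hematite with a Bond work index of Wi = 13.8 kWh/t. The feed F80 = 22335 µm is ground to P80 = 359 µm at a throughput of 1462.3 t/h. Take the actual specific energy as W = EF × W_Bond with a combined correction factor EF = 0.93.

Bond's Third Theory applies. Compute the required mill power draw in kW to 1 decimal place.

W_Bond = 10·Wi·(1/√P₈₀ − 1/√F₈₀)
W = 10·13.8·(1/√359 − 1/√22335) = 10·13.8·(0.046087) = 6.3600 kWh/t
W_actual = 0.93 × 6.3600 = 5.9148 kWh/t
P_mill = W·ṁ = 5.9148·1462.3 = 8649.2 kW

P = 8649.2 kW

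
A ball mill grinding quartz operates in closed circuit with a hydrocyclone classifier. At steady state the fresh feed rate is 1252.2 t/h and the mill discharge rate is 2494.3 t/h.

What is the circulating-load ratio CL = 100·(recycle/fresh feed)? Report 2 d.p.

Mill node: discharge = fresh + recycle.
R = M − F = 2494.3 − 1252.2 = 1242.1 t/h
CL = 100·R/F = 100·1242.1/1252.2 = 99.19 %

CL = 99.19 %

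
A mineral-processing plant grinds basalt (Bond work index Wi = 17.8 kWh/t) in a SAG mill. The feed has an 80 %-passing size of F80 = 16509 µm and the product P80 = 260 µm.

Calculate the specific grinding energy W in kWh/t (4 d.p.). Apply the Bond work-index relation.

W = 9.6537 kWh/t

Bond: W = 10·Wi·(1/√P80 − 1/√F80)
1/√260 = 0.062017;  1/√16509 = 0.007783
W = 10·17.8·(0.062017 − 0.007783) = 9.6537 kWh/t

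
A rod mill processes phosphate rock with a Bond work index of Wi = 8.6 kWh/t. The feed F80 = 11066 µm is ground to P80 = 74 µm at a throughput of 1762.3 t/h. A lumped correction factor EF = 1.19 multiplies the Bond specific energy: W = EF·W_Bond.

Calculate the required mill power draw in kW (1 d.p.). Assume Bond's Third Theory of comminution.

W = 10·Wi·(P80^(-½) − F80^(-½))
W = 10·8.6·(1/√74 − 1/√11066) = 10·8.6·(0.106741) = 9.1798 kWh/t
W_actual = 1.19 × 9.1798 = 10.9239 kWh/t
Mill draw = 10.9239 × 1762.3 = 19251.2 kW

P = 19251.2 kW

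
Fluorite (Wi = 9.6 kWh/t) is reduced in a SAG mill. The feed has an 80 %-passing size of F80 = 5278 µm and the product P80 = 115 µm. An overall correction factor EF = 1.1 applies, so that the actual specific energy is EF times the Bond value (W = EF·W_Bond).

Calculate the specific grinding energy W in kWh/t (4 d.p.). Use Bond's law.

W = 8.3937 kWh/t

W = 10 Wi (P80^-0.5 − F80^-0.5)
1/√115 = 0.093250;  1/√5278 = 0.013765
W = 10·9.6·(0.093250 − 0.013765) = 7.6306 kWh/t
With EF = 1.1: W = 7.6306·1.1 = 8.3937 kWh/t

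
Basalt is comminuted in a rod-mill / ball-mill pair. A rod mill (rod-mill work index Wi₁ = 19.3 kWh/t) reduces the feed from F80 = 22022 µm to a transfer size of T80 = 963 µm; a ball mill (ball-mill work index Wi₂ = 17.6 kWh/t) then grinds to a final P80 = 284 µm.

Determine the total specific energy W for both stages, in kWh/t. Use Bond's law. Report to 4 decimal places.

W = 9.6909 kWh/t

W = 10 Wi (P80^-0.5 − F80^-0.5)
Stage 1 (22022→963 µm, Wi₁=19.3): W₁ = 10·19.3·(0.032225 − 0.006739) = 4.9188 kWh/t
Stage 2 (963→284 µm, Wi₂=17.6): W₂ = 10·17.6·(0.059339 − 0.032225) = 4.7722 kWh/t
W = W₁ + W₂ = 4.9188 + 4.7722 = 9.6909 kWh/t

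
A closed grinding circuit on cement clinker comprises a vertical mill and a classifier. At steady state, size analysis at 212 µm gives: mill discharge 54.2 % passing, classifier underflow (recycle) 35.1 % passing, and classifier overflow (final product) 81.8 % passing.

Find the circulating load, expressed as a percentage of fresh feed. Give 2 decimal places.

CL = 144.50 %

Balance %-passing 212 µm (r = R/F):
Fd + Rd = Ru + Fo ⇒ R/F = (o−d)/(d−u)
r = (81.8 − 54.2)/(54.2 − 35.1) = 27.6/19.1 = 1.4450
CL = 100·r = 144.50 %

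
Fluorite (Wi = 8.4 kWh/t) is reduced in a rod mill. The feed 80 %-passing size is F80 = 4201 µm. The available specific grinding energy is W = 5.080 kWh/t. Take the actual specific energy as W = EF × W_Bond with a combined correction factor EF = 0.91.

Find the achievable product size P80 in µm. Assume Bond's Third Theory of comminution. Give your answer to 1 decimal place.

W = 10 Wi (1/√P80 − 1/√F80)  [Bond]
W_Bond = W / EF = 5.080 / 0.91 = 5.5824 kWh/t
1/√P80 = 1/√F80 + W_Bond/(10·Wi)
  = 5.5824/(10·8.4) + 1/√4201 = 0.066457 + 0.015428 = 0.081886
P80 = (1/0.081886)² = 12.2121² = 149.14 µm

P80 = 149.1 µm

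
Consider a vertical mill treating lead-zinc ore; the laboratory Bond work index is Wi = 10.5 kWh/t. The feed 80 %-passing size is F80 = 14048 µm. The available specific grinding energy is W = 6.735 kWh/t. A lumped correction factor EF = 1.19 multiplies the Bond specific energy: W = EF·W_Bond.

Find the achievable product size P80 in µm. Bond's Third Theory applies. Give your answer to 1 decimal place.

P80 = 257.3 µm

Bond:  W = 10 Wi (1/√P − 1/√F)
W_Bond = W / EF = 6.735 / 1.19 = 5.6597 kWh/t
⇒ 1/√P80 = W_Bond/(10·Wi) + 1/√F80
  = 5.6597/(10·10.5) + 1/√14048 = 0.053902 + 0.008437 = 0.062339
P80 = (1/0.062339)² = 16.0414² = 257.33 µm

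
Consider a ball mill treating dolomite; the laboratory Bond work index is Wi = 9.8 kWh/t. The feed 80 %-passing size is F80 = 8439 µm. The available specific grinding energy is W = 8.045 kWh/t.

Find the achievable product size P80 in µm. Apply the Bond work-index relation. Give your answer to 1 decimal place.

W = 10·Wi·(P80^(-½) − F80^(-½))
P80^(−½) = W/(10 Wi) + F80^(−½)
  = 8.0450/(10·9.8) + 1/√8439 = 0.082092 + 0.010886 = 0.092977
P80 = (1/0.092977)² = 10.7553² = 115.68 µm

P80 = 115.7 µm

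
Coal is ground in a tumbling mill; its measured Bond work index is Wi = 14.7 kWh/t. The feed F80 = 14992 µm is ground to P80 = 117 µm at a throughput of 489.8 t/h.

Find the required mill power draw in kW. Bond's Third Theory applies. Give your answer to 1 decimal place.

W = 10·Wi·[P80^(−½) − F80^(−½)]
W = 10·14.7·(1/√117 − 1/√14992) = 10·14.7·(0.084283) = 12.3896 kWh/t
P_mill = W·ṁ = 12.3896·489.8 = 6068.4 kW

P = 6068.4 kW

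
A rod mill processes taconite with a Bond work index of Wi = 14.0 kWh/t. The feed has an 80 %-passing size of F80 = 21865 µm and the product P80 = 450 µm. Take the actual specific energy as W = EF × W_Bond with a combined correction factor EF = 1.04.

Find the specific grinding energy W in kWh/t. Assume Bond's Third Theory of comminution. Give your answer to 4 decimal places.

W = 5.8790 kWh/t

W = 10 Wi (1/√P80 − 1/√F80)  [Bond]
1/√450 = 0.047140;  1/√21865 = 0.006763
W = 10·14.0·(0.047140 − 0.006763) = 5.6529 kWh/t
W_actual = 1.04 × 5.6529 = 5.8790 kWh/t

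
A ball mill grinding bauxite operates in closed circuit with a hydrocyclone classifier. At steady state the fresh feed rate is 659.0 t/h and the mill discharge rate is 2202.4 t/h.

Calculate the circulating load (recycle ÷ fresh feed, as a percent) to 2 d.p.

Steady state: M = F + R.
R = M − F = 2202.4 − 659.0 = 1543.4 t/h
CL = 100·R/F = 100·1543.4/659.0 = 234.20 %

CL = 234.20 %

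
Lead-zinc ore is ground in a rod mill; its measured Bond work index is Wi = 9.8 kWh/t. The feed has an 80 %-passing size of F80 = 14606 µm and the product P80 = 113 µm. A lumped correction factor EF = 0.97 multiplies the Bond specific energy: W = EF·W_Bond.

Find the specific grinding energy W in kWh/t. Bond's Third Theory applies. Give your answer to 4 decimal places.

Bond: W = 10·Wi·(1/√P80 − 1/√F80)
1/√113 = 0.094072;  1/√14606 = 0.008274
W = 10·9.8·(0.094072 − 0.008274) = 8.4082 kWh/t
Apply correction: 8.4082 × 0.97 = 8.1559 kWh/t

W = 8.1559 kWh/t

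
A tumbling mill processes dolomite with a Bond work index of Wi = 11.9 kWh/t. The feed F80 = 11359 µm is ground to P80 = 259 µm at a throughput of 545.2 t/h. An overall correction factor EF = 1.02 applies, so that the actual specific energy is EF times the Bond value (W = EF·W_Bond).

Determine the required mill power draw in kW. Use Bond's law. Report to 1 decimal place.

P = 3491.1 kW

W = 10 Wi (P80^-0.5 − F80^-0.5)
W = 10·11.9·(1/√259 − 1/√11359) = 10·11.9·(0.052754) = 6.2778 kWh/t
With EF = 1.02: W = 6.2778·1.02 = 6.4033 kWh/t
Mill draw = 6.4033 × 545.2 = 3491.1 kW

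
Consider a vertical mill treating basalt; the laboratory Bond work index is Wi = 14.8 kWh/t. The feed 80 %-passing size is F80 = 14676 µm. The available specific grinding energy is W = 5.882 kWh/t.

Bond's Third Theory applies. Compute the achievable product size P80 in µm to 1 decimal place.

Bond:  W = 10 Wi (1/√P − 1/√F)
P80^(−½) = W/(10 Wi) + F80^(−½)
  = 5.8820/(10·14.8) + 1/√14676 = 0.039743 + 0.008255 = 0.047998
P80 = (1/0.047998)² = 20.8343² = 434.07 µm

P80 = 434.1 µm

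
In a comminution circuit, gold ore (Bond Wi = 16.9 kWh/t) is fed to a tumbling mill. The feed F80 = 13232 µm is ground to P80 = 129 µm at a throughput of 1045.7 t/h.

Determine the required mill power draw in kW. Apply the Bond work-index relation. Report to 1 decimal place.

W = 10 Wi (P80^-0.5 − F80^-0.5)
W = 10·16.9·(1/√129 − 1/√13232) = 10·16.9·(0.079352) = 13.4104 kWh/t
Power = W × throughput = 13.4104 kWh/t × 1045.7 t/h = 14023.3 kW

P = 14023.3 kW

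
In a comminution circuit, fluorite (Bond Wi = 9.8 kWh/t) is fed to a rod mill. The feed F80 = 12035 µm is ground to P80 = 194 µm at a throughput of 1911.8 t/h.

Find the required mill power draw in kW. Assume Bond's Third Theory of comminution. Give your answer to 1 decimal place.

P = 11743.6 kW

W = 10 Wi (1/√P80 − 1/√F80)  [Bond]
W = 10·9.8·(1/√194 − 1/√12035) = 10·9.8·(0.062680) = 6.1427 kWh/t
Mill draw = 6.1427 × 1911.8 = 11743.6 kW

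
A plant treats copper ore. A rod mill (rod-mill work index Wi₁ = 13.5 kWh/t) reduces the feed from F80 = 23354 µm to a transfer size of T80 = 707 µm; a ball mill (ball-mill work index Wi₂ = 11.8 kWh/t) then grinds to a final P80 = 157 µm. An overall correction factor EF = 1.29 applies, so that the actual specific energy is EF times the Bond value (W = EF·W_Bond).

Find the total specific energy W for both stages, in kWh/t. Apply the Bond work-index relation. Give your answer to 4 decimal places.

W = 11.8337 kWh/t

W = 10 Wi (P80^-0.5 − F80^-0.5)
Stage 1 (23354→707 µm, Wi₁=13.5): W₁ = 10·13.5·(0.037609 − 0.006544) = 4.1938 kWh/t
Stage 2 (707→157 µm, Wi₂=11.8): W₂ = 10·11.8·(0.079809 − 0.037609) = 4.9796 kWh/t
W = W₁ + W₂ = 4.1938 + 4.9796 = 9.1734 kWh/t
With EF = 1.29: W = 9.1734·1.29 = 11.8337 kWh/t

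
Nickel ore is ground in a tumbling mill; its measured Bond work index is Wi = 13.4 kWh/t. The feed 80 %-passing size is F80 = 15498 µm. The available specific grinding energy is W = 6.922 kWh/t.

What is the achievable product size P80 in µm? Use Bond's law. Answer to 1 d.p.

W = 10 Wi (1/√P80 − 1/√F80)  [Bond]
P80^(−½) = W/(10 Wi) + F80^(−½)
  = 6.9220/(10·13.4) + 1/√15498 = 0.051657 + 0.008033 = 0.059689
P80 = (1/0.059689)² = 16.7534² = 280.68 µm

P80 = 280.7 µm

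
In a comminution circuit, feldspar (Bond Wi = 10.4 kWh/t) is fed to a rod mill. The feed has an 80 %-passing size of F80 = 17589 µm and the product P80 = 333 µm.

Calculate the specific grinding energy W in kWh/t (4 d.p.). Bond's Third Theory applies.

W = 10·Wi·[P80^(−½) − F80^(−½)]
1/√333 = 0.054800;  1/√17589 = 0.007540
W = 10·10.4·(0.054800 − 0.007540) = 4.9150 kWh/t

W = 4.9150 kWh/t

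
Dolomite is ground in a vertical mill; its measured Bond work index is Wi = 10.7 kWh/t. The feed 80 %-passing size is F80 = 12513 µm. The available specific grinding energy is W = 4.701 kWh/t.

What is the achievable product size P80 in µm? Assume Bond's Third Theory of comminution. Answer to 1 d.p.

W = 10 Wi / √P80 − 10 Wi / √F80
⇒ 1/√P80 = W/(10 Wi) + 1/√F80
  = 4.7010/(10·10.7) + 1/√12513 = 0.043935 + 0.008940 = 0.052874
P80 = (1/0.052874)² = 18.9128² = 357.69 µm

P80 = 357.7 µm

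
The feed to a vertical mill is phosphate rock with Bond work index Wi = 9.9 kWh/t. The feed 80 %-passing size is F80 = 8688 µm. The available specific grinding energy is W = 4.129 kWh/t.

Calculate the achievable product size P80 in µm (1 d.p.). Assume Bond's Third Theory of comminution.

P80 = 363.7 µm

W = 10 Wi (P80^-0.5 − F80^-0.5)
⇒ 1/√P80 = W/(10 Wi) + 1/√F80
  = 4.1290/(10·9.9) + 1/√8688 = 0.041707 + 0.010729 = 0.052436
P80 = (1/0.052436)² = 19.0710² = 363.70 µm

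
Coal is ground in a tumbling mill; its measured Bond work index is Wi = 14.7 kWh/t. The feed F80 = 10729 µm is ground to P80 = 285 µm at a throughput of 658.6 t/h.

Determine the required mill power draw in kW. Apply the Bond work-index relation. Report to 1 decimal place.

P = 4800.1 kW

Bond: W = 10·Wi·(1/√P80 − 1/√F80)
W = 10·14.7·(1/√285 − 1/√10729) = 10·14.7·(0.049581) = 7.2883 kWh/t
Power = W × throughput = 7.2883 kWh/t × 658.6 t/h = 4800.1 kW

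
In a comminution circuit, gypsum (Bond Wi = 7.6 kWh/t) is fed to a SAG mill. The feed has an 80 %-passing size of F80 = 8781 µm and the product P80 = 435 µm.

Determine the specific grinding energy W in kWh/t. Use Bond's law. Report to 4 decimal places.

W = 2.8329 kWh/t

W = 10·Wi·(P80^(-½) − F80^(-½))
1/√435 = 0.047946;  1/√8781 = 0.010672
W = 10·7.6·(0.047946 − 0.010672) = 2.8329 kWh/t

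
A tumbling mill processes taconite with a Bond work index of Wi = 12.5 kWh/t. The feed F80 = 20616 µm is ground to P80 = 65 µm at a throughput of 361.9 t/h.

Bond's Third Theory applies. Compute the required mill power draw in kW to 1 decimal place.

P = 5296.0 kW

W = 10 Wi / √P80 − 10 Wi / √F80
W = 10·12.5·(1/√65 − 1/√20616) = 10·12.5·(0.117070) = 14.6338 kWh/t
Power = W × throughput = 14.6338 kWh/t × 361.9 t/h = 5296.0 kW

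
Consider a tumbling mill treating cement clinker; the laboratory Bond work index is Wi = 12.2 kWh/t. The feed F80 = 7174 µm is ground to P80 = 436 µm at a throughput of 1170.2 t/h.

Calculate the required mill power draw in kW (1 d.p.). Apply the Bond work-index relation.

P = 5151.6 kW

W = 10·Wi·[P80^(−½) − F80^(−½)]
W = 10·12.2·(1/√436 − 1/√7174) = 10·12.2·(0.036085) = 4.4024 kWh/t
Power = W × throughput = 4.4024 kWh/t × 1170.2 t/h = 5151.6 kW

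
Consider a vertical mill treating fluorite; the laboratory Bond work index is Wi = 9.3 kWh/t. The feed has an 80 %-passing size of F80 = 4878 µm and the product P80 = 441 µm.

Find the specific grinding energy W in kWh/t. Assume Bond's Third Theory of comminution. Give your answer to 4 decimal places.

W = 3.0970 kWh/t

W = 10·Wi·[P80^(−½) − F80^(−½)]
1/√441 = 0.047619;  1/√4878 = 0.014318
W = 10·9.3·(0.047619 − 0.014318) = 3.0970 kWh/t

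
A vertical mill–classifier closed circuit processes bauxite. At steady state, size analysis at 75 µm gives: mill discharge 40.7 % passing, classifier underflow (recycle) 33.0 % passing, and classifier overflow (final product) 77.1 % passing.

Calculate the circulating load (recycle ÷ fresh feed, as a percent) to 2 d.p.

CL = 472.73 %

Two-product formula at 75 µm:
(1+r)d = ru + o → r = (o−d)/(d−u)
r = (77.1 − 40.7)/(40.7 − 33.0) = 36.4/7.7 = 4.7273
CL = 100·r = 472.73 %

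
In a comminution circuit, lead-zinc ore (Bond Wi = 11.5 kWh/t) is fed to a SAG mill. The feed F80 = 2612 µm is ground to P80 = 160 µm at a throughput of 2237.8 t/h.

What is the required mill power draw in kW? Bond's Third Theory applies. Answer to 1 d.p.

W = 10 Wi (P80^-0.5 − F80^-0.5)
W = 10·11.5·(1/√160 − 1/√2612) = 10·11.5·(0.059490) = 6.8414 kWh/t
P_mill = W·ṁ = 6.8414·2237.8 = 15309.7 kW

P = 15309.7 kW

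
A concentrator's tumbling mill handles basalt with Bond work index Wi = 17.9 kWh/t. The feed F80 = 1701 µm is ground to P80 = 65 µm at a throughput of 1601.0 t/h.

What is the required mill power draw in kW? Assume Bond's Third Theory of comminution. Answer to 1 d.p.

W = 10 Wi (1/√P80 − 1/√F80)  [Bond]
W = 10·17.9·(1/√65 − 1/√1701) = 10·17.9·(0.099788) = 17.8621 kWh/t
Power = W × throughput = 17.8621 kWh/t × 1601.0 t/h = 28597.2 kW

P = 28597.2 kW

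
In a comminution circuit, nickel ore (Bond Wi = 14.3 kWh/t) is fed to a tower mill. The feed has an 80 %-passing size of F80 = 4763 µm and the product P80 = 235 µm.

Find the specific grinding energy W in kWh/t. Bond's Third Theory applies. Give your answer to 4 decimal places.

W = 7.2563 kWh/t

W = 10·Wi·(P80^(-½) − F80^(-½))
1/√235 = 0.065233;  1/√4763 = 0.014490
W = 10·14.3·(0.065233 − 0.014490) = 7.2563 kWh/t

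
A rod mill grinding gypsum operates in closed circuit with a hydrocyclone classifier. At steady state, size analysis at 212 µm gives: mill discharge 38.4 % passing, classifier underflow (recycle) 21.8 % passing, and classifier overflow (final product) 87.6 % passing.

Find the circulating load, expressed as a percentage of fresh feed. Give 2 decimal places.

Two-product formula at 212 µm:
r = (o − d)/(d − u)
r = (87.6 − 38.4)/(38.4 − 21.8) = 49.2/16.6 = 2.9639
CL = 100·r = 296.39 %

CL = 296.39 %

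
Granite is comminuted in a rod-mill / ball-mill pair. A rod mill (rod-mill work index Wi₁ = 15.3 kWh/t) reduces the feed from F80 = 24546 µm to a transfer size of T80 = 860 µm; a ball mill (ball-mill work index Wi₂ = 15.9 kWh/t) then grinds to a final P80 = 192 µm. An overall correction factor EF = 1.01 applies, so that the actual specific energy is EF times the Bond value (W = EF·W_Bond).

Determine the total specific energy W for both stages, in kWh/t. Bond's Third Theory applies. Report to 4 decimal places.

W = 10.3966 kWh/t

Bond:  W = 10 Wi (1/√P − 1/√F)
Stage 1 (24546→860 µm, Wi₁=15.3): W₁ = 10·15.3·(0.034100 − 0.006383) = 4.2407 kWh/t
Stage 2 (860→192 µm, Wi₂=15.9): W₂ = 10·15.9·(0.072169 − 0.034100) = 6.0530 kWh/t
W = W₁ + W₂ = 4.2407 + 6.0530 = 10.2937 kWh/t
With EF = 1.01: W = 10.2937·1.01 = 10.3966 kWh/t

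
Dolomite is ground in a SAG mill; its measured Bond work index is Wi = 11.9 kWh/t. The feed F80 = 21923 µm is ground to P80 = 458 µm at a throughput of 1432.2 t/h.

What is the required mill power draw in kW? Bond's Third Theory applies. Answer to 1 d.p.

W = 10 Wi (P80^-0.5 − F80^-0.5)
W = 10·11.9·(1/√458 − 1/√21923) = 10·11.9·(0.039973) = 4.7568 kWh/t
P_mill = W·ṁ = 4.7568·1432.2 = 6812.7 kW

P = 6812.7 kW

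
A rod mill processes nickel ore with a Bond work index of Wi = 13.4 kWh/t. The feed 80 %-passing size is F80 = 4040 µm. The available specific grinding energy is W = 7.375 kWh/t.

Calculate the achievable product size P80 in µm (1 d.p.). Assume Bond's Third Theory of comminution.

W = 10 Wi (1/√P80 − 1/√F80)  [Bond]
1/√P80 = 1/√F80 + W/(10·Wi)
  = 7.3750/(10·13.4) + 1/√4040 = 0.055037 + 0.015733 = 0.070770
P80 = (1/0.070770)² = 14.1302² = 199.66 µm

P80 = 199.7 µm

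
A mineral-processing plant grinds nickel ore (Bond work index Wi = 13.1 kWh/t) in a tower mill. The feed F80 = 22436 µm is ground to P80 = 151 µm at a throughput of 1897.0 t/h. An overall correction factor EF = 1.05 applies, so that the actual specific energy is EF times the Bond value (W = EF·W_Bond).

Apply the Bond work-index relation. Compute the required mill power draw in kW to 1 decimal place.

P = 19492.3 kW

W = 10·Wi·[P80^(−½) − F80^(−½)]
W = 10·13.1·(1/√151 − 1/√22436) = 10·13.1·(0.074703) = 9.7861 kWh/t
Corrected W = EF·W_Bond = 1.05·9.7861 = 10.2754 kWh/t
Mill draw = 10.2754 × 1897.0 = 19492.3 kW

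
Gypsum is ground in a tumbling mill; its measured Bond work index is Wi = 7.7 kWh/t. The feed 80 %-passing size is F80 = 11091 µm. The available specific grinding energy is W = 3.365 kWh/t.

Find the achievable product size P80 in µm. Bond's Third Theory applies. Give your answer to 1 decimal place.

P80 = 353.4 µm

W = 10 Wi (1/√P80 − 1/√F80)  [Bond]
P80^-0.5 = F80^-0.5 + W/(10 Wi)
  = 3.3650/(10·7.7) + 1/√11091 = 0.043701 + 0.009495 = 0.053197
P80 = (1/0.053197)² = 18.7981² = 353.37 µm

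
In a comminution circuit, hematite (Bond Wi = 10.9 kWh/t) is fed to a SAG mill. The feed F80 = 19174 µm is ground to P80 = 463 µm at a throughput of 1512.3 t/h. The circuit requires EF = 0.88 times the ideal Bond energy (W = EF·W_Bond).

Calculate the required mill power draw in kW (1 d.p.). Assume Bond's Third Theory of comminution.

P = 5693.9 kW

W = 10·Wi·[P80^(−½) − F80^(−½)]
W = 10·10.9·(1/√463 − 1/√19174) = 10·10.9·(0.039252) = 4.2785 kWh/t
With EF = 0.88: W = 4.2785·0.88 = 3.7651 kWh/t
Mill draw = 3.7651 × 1512.3 = 5693.9 kW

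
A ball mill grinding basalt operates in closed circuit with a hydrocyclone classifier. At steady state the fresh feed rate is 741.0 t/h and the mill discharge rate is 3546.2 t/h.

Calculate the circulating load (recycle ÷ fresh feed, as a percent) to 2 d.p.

Discharge = new feed + return, hence
R = M − F = 3546.2 − 741.0 = 2805.2 t/h
CL = 100·R/F = 100·2805.2/741.0 = 378.57 %

CL = 378.57 %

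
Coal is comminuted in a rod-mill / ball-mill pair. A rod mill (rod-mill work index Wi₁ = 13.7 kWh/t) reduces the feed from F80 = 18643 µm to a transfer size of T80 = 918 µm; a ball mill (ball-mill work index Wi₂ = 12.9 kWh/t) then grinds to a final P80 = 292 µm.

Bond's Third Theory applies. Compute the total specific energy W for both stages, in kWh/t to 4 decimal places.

W = 6.8098 kWh/t

Bond:  W = 10 Wi (1/√P − 1/√F)
Stage 1 (18643→918 µm, Wi₁=13.7): W₁ = 10·13.7·(0.033005 − 0.007324) = 3.5183 kWh/t
Stage 2 (918→292 µm, Wi₂=12.9): W₂ = 10·12.9·(0.058521 − 0.033005) = 3.2915 kWh/t
W = W₁ + W₂ = 3.5183 + 3.2915 = 6.8098 kWh/t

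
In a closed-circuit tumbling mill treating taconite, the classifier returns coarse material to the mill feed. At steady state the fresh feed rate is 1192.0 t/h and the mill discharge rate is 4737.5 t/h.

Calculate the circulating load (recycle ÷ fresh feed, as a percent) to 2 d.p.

Steady state: M = F + R.
R = M − F = 4737.5 − 1192.0 = 3545.5 t/h
CL = 100·R/F = 100·3545.5/1192.0 = 297.44 %

CL = 297.44 %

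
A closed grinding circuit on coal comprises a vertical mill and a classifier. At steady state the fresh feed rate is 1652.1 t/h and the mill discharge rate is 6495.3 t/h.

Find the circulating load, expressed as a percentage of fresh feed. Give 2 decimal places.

Steady state: M = F + R.
R = M − F = 6495.3 − 1652.1 = 4843.2 t/h
CL = 100·R/F = 100·4843.2/1652.1 = 293.15 %

CL = 293.15 %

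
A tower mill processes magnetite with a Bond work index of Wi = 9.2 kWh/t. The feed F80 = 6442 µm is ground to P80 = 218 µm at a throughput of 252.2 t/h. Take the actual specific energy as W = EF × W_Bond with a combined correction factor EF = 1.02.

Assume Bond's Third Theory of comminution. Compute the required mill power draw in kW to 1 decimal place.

P = 1308.0 kW

W = 10 Wi / √P80 − 10 Wi / √F80
W = 10·9.2·(1/√218 − 1/√6442) = 10·9.2·(0.055269) = 5.0848 kWh/t
Apply correction: 5.0848 × 1.02 = 5.1865 kWh/t
P_mill = W·ṁ = 5.1865·252.2 = 1308.0 kW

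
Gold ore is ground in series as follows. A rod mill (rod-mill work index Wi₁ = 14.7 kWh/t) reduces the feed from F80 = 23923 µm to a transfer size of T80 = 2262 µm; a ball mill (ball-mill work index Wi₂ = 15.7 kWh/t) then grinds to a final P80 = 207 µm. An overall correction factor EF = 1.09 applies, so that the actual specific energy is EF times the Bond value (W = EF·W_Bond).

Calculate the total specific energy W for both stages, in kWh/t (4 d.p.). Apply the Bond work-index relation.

W_Bond = 10·Wi·(1/√P₈₀ − 1/√F₈₀)
Stage 1 (23923→2262 µm, Wi₁=14.7): W₁ = 10·14.7·(0.021026 − 0.006465) = 2.1404 kWh/t
Stage 2 (2262→207 µm, Wi₂=15.7): W₂ = 10·15.7·(0.069505 − 0.021026) = 7.6112 kWh/t
W = W₁ + W₂ = 2.1404 + 7.6112 = 9.7516 kWh/t
Corrected W = EF·W_Bond = 1.09·9.7516 = 10.6292 kWh/t

W = 10.6292 kWh/t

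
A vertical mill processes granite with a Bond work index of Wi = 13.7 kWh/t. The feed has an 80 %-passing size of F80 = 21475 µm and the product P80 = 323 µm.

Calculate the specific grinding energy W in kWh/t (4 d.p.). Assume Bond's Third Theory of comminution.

W = 10 Wi / √P80 − 10 Wi / √F80
1/√323 = 0.055641;  1/√21475 = 0.006824
W = 10·13.7·(0.055641 − 0.006824) = 6.6880 kWh/t

W = 6.6880 kWh/t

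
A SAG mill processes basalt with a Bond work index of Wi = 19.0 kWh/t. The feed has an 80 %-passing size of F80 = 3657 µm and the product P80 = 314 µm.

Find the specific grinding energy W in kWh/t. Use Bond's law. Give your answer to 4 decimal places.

W = 7.5804 kWh/t

W = 10 Wi (1/√P80 − 1/√F80)  [Bond]
1/√314 = 0.056433;  1/√3657 = 0.016536
W = 10·19.0·(0.056433 − 0.016536) = 7.5804 kWh/t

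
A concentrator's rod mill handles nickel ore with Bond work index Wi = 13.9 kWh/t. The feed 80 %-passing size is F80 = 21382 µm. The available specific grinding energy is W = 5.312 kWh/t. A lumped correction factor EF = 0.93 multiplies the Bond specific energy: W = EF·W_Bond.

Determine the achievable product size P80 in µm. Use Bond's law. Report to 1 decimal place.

W = 10·Wi·[P80^(−½) − F80^(−½)]
W_Bond = W / EF = 5.312 / 0.93 = 5.7118 kWh/t
P80^(−½) = W_Bond/(10 Wi) + F80^(−½)
  = 5.7118/(10·13.9) + 1/√21382 = 0.041092 + 0.006839 = 0.047931
P80 = (1/0.047931)² = 20.8633² = 435.28 µm

P80 = 435.3 µm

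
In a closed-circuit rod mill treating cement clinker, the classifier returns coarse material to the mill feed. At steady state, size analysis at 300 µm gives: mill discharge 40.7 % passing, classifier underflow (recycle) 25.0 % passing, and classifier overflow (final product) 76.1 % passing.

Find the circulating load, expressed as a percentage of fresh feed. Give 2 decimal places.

Balance %-passing 300 µm (r = R/F):
d + r·d = r·u + o → r(d−u) = o−d
r = (76.1 − 40.7)/(40.7 − 25.0) = 35.4/15.7 = 2.2548
CL = 100·r = 225.48 %

CL = 225.48 %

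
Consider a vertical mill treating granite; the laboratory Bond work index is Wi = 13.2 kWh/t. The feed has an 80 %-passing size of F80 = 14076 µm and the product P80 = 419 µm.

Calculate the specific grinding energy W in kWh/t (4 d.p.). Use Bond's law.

W = 10·Wi·[P80^(−½) − F80^(−½)]
1/√419 = 0.048853;  1/√14076 = 0.008429
W = 10·13.2·(0.048853 − 0.008429) = 5.3360 kWh/t

W = 5.3360 kWh/t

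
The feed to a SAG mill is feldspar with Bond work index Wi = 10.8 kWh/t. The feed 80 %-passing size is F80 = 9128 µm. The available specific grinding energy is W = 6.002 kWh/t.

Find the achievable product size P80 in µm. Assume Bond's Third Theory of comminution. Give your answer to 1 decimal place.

W_Bond = 10·Wi·(1/√P₈₀ − 1/√F₈₀)
P80^-0.5 = F80^-0.5 + W/(10 Wi)
  = 6.0020/(10·10.8) + 1/√9128 = 0.055574 + 0.010467 = 0.066041
P80 = (1/0.066041)² = 15.1421² = 229.28 µm

P80 = 229.3 µm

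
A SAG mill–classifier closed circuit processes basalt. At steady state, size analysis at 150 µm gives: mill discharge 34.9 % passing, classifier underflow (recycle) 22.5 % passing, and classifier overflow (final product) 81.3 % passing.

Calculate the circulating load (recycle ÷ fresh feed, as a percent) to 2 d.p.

Classifier node, passing 150 µm:
d + r·d = r·u + o → r(d−u) = o−d
r = (81.3 − 34.9)/(34.9 − 22.5) = 46.4/12.4 = 3.7419
CL = 100·r = 374.19 %

CL = 374.19 %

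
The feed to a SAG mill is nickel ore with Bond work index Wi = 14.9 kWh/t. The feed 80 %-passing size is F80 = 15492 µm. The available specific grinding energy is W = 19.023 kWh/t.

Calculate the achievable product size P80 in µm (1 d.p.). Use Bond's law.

P80 = 54.3 µm

W_Bond = 10·Wi·(1/√P₈₀ − 1/√F₈₀)
1/√P80 = 1/√F80 + W/(10·Wi)
  = 19.0230/(10·14.9) + 1/√15492 = 0.127671 + 0.008034 = 0.135705
P80 = (1/0.135705)² = 7.3689² = 54.30 µm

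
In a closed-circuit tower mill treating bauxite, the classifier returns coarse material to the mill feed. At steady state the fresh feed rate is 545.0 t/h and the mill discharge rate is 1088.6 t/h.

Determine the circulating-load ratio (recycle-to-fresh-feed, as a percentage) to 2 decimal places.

CL = 99.74 %

Discharge = new feed + return, hence
R = M − F = 1088.6 − 545.0 = 543.6 t/h
CL = 100·R/F = 100·543.6/545.0 = 99.74 %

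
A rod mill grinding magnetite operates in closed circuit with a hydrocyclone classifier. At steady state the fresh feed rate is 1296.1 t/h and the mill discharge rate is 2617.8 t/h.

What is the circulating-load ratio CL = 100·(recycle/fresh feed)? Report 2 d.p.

CL = 101.98 %

Discharge = new feed + return, hence
R = M − F = 2617.8 − 1296.1 = 1321.7 t/h
CL = 100·R/F = 100·1321.7/1296.1 = 101.98 %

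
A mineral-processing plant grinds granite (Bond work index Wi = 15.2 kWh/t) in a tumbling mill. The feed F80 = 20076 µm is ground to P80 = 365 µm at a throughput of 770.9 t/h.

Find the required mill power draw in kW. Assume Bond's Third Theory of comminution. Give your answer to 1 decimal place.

P = 5306.3 kW

W = 10 Wi (P80^-0.5 − F80^-0.5)
W = 10·15.2·(1/√365 − 1/√20076) = 10·15.2·(0.045285) = 6.8833 kWh/t
P = W·T = 6.8833·770.9 = 5306.3 kW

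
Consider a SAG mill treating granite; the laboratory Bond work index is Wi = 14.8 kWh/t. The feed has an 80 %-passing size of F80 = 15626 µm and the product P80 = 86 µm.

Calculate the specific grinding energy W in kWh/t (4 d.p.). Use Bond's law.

W = 10·Wi·[P80^(−½) − F80^(−½)]
1/√86 = 0.107833;  1/√15626 = 0.008000
W = 10·14.8·(0.107833 − 0.008000) = 14.7753 kWh/t

W = 14.7753 kWh/t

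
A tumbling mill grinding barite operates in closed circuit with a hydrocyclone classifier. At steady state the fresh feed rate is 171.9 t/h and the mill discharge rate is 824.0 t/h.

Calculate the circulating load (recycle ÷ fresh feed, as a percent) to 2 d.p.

CL = 379.35 %

Steady state: M = F + R.
R = M − F = 824.0 − 171.9 = 652.1 t/h
CL = 100·R/F = 100·652.1/171.9 = 379.35 %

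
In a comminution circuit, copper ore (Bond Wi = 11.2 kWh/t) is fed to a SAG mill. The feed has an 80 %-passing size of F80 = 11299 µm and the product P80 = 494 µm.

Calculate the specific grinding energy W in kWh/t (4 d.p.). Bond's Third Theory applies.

W_Bond = 10·Wi·(1/√P₈₀ − 1/√F₈₀)
1/√494 = 0.044992;  1/√11299 = 0.009408
W = 10·11.2·(0.044992 − 0.009408) = 3.9855 kWh/t

W = 3.9855 kWh/t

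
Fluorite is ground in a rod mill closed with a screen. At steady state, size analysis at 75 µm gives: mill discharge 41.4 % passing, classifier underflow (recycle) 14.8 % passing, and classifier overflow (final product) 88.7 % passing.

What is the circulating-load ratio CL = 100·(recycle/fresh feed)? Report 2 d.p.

Classifier node, passing 75 µm:
(1+r)·d = r·u + o ⇒ r = (o−d)/(d−u)
r = (88.7 − 41.4)/(41.4 − 14.8) = 47.3/26.6 = 1.7782
CL = 100·r = 177.82 %

CL = 177.82 %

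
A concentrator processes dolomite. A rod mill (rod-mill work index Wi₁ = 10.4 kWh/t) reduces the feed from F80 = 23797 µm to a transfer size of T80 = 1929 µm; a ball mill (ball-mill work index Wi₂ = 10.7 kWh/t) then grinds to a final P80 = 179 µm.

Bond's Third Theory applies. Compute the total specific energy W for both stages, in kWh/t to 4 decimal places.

W = 7.2551 kWh/t

W = 10·Wi·[P80^(−½) − F80^(−½)]
Stage 1 (23797→1929 µm, Wi₁=10.4): W₁ = 10·10.4·(0.022768 − 0.006482) = 1.6937 kWh/t
Stage 2 (1929→179 µm, Wi₂=10.7): W₂ = 10·10.7·(0.074744 − 0.022768) = 5.5613 kWh/t
W = W₁ + W₂ = 1.6937 + 5.5613 = 7.2551 kWh/t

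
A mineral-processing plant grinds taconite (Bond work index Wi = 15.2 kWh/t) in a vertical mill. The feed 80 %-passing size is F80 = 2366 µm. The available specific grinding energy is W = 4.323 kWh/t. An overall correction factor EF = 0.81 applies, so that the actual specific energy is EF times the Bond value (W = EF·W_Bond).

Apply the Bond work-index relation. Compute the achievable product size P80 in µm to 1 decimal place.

P80 = 322.7 µm

Bond: W = 10·Wi·(1/√P80 − 1/√F80)
W_Bond = W / EF = 4.323 / 0.81 = 5.3370 kWh/t
⇒ 1/√P80 = W_Bond/(10 Wi) + 1/√F80
  = 5.3370/(10·15.2) + 1/√2366 = 0.035112 + 0.020559 = 0.055671
P80 = (1/0.055671)² = 17.9628² = 322.66 µm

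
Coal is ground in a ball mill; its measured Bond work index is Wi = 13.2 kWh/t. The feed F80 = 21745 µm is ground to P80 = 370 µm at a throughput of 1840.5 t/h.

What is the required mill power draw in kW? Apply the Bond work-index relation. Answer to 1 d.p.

Bond: W = 10·Wi·(1/√P80 − 1/√F80)
W = 10·13.2·(1/√370 − 1/√21745) = 10·13.2·(0.045206) = 5.9672 kWh/t
Power = W × throughput = 5.9672 kWh/t × 1840.5 t/h = 10982.6 kW

P = 10982.6 kW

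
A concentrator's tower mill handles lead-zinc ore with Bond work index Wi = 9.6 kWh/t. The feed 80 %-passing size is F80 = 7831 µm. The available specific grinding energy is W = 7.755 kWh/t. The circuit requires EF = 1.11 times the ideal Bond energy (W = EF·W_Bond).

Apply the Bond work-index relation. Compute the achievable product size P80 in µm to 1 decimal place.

W = 10 Wi (1/√P80 − 1/√F80)  [Bond]
W_Bond = W / EF = 7.755 / 1.11 = 6.9865 kWh/t
P80^(−½) = W_Bond/(10 Wi) + F80^(−½)
  = 6.9865/(10·9.6) + 1/√7831 = 0.072776 + 0.011300 = 0.084076
P80 = (1/0.084076)² = 11.8940² = 141.47 µm

P80 = 141.5 µm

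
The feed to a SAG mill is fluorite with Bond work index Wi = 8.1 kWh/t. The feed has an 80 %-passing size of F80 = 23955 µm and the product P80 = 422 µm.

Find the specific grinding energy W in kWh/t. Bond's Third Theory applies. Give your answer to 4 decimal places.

W = 10 Wi (1/√P80 − 1/√F80)  [Bond]
1/√422 = 0.048679;  1/√23955 = 0.006461
W = 10·8.1·(0.048679 − 0.006461) = 3.4197 kWh/t

W = 3.4197 kWh/t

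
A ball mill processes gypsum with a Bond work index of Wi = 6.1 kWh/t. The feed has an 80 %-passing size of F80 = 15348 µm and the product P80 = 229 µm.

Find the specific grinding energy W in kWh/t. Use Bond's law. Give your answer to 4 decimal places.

W = 3.5386 kWh/t

W = 10 Wi (P80^-0.5 − F80^-0.5)
1/√229 = 0.066082;  1/√15348 = 0.008072
W = 10·6.1·(0.066082 − 0.008072) = 3.5386 kWh/t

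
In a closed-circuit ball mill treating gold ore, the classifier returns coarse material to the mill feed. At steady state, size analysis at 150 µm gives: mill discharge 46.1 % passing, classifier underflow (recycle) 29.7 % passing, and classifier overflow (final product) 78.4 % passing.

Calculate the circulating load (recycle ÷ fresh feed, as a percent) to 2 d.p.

Balance %-passing 150 µm (r = R/F):
d + r·d = r·u + o → r(d−u) = o−d
r = (78.4 − 46.1)/(46.1 − 29.7) = 32.3/16.4 = 1.9695
CL = 100·r = 196.95 %

CL = 196.95 %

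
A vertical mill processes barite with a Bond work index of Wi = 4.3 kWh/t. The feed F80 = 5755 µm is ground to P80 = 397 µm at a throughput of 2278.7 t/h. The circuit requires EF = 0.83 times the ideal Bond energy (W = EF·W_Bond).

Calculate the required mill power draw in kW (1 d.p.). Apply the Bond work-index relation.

P = 3009.6 kW

Bond:  W = 10 Wi (1/√P − 1/√F)
W = 10·4.3·(1/√397 − 1/√5755) = 10·4.3·(0.037007) = 1.5913 kWh/t
Apply correction: 1.5913 × 0.83 = 1.3208 kWh/t
P = W·T = 1.3208·2278.7 = 3009.6 kW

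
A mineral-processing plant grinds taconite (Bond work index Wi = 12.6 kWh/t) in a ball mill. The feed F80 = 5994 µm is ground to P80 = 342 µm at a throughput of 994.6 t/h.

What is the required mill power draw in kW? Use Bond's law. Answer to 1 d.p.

W_Bond = 10·Wi·(1/√P₈₀ − 1/√F₈₀)
W = 10·12.6·(1/√342 − 1/√5994) = 10·12.6·(0.041157) = 5.1858 kWh/t
P = W·T = 5.1858·994.6 = 5157.8 kW

P = 5157.8 kW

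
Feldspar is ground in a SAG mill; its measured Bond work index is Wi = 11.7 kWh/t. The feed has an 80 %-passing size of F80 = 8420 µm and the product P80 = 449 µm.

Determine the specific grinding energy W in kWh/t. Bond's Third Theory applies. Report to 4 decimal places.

W_Bond = 10·Wi·(1/√P₈₀ − 1/√F₈₀)
1/√449 = 0.047193;  1/√8420 = 0.010898
W = 10·11.7·(0.047193 − 0.010898) = 4.2465 kWh/t

W = 4.2465 kWh/t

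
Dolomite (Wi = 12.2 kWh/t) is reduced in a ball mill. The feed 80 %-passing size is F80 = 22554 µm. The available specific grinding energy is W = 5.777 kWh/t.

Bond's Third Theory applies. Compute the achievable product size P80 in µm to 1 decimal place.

P80 = 342.8 µm

W = 10·Wi·(P80^(-½) − F80^(-½))
⇒ 1/√P80 = W/(10·Wi) + 1/√F80
  = 5.7770/(10·12.2) + 1/√22554 = 0.047352 + 0.006659 = 0.054011
P80 = (1/0.054011)² = 18.5147² = 342.79 µm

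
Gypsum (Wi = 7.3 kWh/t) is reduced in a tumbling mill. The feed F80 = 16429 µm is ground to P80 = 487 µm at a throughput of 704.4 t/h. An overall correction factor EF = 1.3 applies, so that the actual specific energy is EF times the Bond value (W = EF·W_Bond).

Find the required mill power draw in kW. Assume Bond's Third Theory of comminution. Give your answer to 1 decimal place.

P = 2507.6 kW

W = 10 Wi / √P80 − 10 Wi / √F80
W = 10·7.3·(1/√487 − 1/√16429) = 10·7.3·(0.037513) = 2.7384 kWh/t
W_actual = 1.3 × 2.7384 = 3.5599 kWh/t
Mill draw = 3.5599 × 704.4 = 2507.6 kW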